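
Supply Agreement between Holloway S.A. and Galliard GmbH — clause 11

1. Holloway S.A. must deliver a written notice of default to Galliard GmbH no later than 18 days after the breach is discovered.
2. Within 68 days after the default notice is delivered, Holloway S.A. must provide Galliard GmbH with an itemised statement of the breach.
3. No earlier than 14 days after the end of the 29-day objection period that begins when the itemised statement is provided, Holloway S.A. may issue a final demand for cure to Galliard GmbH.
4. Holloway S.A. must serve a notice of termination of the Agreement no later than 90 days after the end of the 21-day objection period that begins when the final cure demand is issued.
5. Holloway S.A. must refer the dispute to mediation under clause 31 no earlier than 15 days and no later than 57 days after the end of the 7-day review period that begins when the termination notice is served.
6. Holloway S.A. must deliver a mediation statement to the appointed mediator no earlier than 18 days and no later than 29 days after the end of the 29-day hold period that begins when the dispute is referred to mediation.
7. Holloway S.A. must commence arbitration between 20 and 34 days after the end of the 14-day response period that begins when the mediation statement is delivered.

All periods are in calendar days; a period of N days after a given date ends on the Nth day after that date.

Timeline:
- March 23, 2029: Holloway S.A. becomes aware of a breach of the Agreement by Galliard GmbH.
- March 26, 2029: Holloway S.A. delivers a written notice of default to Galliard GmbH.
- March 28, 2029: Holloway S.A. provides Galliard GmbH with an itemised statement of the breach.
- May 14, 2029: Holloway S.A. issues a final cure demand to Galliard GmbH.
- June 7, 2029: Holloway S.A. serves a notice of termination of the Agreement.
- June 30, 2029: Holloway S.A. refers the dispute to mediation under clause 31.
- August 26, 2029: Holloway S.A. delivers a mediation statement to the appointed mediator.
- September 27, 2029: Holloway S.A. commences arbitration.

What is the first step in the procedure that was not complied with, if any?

Step 1: 18 days after March 23, 2029 (when the breach is discovered) is April 10, 2029; March 26, 2029 is within that limit.
Step 2: 68 days after March 26, 2029 (when the default notice is delivered) is June 2, 2029; completed March 28, 2029, before the deadline.
Step 3: the earliest permitted date is 14 days after April 26, 2029 (end of the 29-day objection period, which began when the itemised statement is provided on March 28, 2029), i.e. May 10, 2029; done May 14, 2029 — permitted.
Step 4: 90 days after June 4, 2029 (end of the 21-day objection period, which began when the final cure demand is issued on May 14, 2029) is September 2, 2029; June 7, 2029 is within that limit.
Step 5: the window is 15–57 days after June 14, 2029 (end of the 7-day review period, which began when the termination notice is served on June 7, 2029), so June 29, 2029 through August 10, 2029; June 30, 2029 falls inside that range.
Step 6: the window is 18–29 days after July 29, 2029 (end of the 29-day hold period, which began when the dispute is referred to mediation on June 30, 2029), so August 16, 2029 through August 27, 2029; done August 26, 2029 — within the window.
Step 7: the window is 20–34 days after September 9, 2029 (end of the 14-day response period, which began when the mediation statement is delivered on August 26, 2029), so September 29, 2029 through October 13, 2029; September 27, 2029 is 2 days too early.
The analysis stops there.

Step 7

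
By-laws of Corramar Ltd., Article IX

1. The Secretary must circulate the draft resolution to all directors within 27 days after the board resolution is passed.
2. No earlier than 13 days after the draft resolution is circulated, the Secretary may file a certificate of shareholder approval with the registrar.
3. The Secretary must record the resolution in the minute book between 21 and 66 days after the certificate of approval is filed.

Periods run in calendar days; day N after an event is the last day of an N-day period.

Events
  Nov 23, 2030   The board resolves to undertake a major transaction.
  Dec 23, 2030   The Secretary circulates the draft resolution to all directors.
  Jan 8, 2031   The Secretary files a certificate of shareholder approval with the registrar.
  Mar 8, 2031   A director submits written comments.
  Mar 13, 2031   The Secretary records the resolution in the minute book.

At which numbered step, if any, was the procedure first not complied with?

Step 1

Step 1: 27 days after Nov 23, 2030 (when the board resolution is passed) is Dec 20, 2030; Dec 23, 2030 misses that deadline by 3 days.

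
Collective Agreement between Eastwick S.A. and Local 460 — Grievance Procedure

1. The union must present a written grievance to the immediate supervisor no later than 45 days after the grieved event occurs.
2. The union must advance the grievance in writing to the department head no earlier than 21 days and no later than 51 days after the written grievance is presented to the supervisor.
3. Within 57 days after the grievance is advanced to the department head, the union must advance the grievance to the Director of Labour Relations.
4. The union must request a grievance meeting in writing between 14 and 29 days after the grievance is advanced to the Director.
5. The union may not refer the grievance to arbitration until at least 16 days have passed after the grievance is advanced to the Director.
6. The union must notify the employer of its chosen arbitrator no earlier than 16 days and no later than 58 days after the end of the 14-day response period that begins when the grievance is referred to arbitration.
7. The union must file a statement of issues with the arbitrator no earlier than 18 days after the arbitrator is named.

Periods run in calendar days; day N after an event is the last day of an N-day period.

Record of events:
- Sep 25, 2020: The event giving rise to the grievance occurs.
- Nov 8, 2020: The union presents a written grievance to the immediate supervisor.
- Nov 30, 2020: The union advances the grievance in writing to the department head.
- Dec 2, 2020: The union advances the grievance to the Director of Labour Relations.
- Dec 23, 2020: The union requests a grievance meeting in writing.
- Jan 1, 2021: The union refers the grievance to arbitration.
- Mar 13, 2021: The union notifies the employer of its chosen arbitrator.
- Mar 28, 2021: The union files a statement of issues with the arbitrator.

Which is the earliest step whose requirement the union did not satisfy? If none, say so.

(1) due by Sep 25, 2020 + 45 days = Nov 9, 2020; completed Nov 8, 2020, before the deadline.
(2) the permitted window runs from Nov 8, 2020 + 21 = Nov 29, 2020 to Nov 8, 2020 + 51 = Dec 29, 2020; done Nov 30, 2020, which is between those dates.
(3) due by Nov 30, 2020 + 57 days = Jan 26, 2021; completed Dec 2, 2020, before the deadline.
(4) the permitted window runs from Dec 2, 2020 + 14 = Dec 16, 2020 to Dec 2, 2020 + 29 = Dec 31, 2020; Dec 23, 2020 falls inside that range.
(5) permitted from Dec 2, 2020 + 16 days = Dec 18, 2020 onward; done Jan 1, 2021 — permitted.
(6) the permitted window runs from Jan 15, 2021 + 16 = Jan 31, 2021 to Jan 15, 2021 + 58 = Mar 14, 2021; done Mar 13, 2021 — within the window.
(7) permitted from Mar 13, 2021 + 18 days = Mar 31, 2021 onward; acted on Mar 28, 2021, 3 days prematurely.
That is the first point of non-compliance.

Step 7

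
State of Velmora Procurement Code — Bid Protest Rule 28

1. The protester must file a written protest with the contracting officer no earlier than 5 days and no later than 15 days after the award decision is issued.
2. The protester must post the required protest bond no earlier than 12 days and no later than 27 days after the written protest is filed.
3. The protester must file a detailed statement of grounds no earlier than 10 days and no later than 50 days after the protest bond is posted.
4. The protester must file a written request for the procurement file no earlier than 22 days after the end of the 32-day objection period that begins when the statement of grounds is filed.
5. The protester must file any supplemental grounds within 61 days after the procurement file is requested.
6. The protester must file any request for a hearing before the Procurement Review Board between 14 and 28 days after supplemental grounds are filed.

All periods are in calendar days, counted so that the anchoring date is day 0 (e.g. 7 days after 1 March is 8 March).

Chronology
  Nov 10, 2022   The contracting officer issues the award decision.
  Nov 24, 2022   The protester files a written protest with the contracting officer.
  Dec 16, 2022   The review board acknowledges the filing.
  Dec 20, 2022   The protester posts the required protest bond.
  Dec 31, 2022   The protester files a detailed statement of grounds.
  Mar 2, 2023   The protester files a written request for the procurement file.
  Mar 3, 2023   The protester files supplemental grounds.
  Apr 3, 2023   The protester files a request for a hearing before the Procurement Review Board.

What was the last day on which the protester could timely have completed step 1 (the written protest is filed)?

Nov 25, 2022

Step 1 runs from Nov 10, 2022, when the award decision is issued. The window is 5–15 days after Nov 10, 2022; it closes on Nov 25, 2022.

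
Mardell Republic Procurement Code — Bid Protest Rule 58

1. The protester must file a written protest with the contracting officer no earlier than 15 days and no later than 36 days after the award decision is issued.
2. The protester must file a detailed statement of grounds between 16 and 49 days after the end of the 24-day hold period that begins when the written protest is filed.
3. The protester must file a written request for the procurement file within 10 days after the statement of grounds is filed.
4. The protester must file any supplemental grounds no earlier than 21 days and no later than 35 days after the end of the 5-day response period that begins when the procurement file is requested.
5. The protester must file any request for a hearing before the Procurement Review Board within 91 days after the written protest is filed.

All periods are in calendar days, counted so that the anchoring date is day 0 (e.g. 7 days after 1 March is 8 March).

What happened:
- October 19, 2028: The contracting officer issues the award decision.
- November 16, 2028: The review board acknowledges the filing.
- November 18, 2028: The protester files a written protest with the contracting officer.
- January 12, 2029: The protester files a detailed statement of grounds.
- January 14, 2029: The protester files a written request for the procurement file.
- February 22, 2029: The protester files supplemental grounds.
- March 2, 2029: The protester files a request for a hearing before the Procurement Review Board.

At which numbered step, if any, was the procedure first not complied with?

Step 5

Step 1: the window is 15–36 days after October 19, 2028 (when the award decision is issued), so November 3, 2028 through November 24, 2028; done November 18, 2028, which is between those dates.
Step 2: the window is 16–49 days after December 12, 2028 (end of the 24-day hold period, which began when the written protest is filed on November 18, 2028), so December 28, 2028 through January 30, 2029; done January 12, 2029, which is between those dates.
Step 3: 10 days after January 12, 2029 (when the statement of grounds is filed) is January 22, 2029; January 14, 2029 is within that limit.
Step 4: the window is 21–35 days after January 19, 2029 (end of the 5-day response period, which began when the procurement file is requested on January 14, 2029), so February 9, 2029 through February 23, 2029; February 22, 2029 falls inside that range.
Step 5: 91 days after November 18, 2028 (when the written protest is filed) is February 17, 2029; done March 2, 2029 — 13 days late.
No need to go further; step 5 was not satisfied.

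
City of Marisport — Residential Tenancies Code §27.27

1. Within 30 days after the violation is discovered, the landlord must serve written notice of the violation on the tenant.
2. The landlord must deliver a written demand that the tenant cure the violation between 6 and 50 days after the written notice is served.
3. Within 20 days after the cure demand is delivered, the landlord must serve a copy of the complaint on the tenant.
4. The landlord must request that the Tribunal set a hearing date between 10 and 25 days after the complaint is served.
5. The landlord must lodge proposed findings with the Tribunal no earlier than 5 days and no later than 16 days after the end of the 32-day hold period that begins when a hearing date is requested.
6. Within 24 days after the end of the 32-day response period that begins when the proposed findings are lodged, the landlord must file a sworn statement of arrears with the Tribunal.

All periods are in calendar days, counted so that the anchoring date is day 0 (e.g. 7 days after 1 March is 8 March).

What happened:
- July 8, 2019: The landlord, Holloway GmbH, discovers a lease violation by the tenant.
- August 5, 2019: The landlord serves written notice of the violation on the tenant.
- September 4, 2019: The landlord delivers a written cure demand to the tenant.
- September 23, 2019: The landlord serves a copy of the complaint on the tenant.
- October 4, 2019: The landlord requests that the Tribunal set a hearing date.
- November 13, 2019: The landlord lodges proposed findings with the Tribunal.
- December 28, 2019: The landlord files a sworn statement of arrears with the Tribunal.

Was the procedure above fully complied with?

Step 1: 30 days after July 8, 2019 (when the violation is discovered) is August 7, 2019; completed August 5, 2019, before the deadline.
Step 2: the window is 6–50 days after August 5, 2019 (when the written notice is served), so August 11, 2019 through September 24, 2019; September 4, 2019 falls inside that range.
Step 3: 20 days after September 4, 2019 (when the cure demand is delivered) is September 24, 2019; done September 23, 2019 — timely.
Step 4: the window is 10–25 days after September 23, 2019 (when the complaint is served), so October 3, 2019 through October 18, 2019; done October 4, 2019, which is between those dates.
Step 5: the window is 5–16 days after November 5, 2019 (end of the 32-day hold period, which began when a hearing date is requested on October 4, 2019), so November 10, 2019 through November 21, 2019; November 13, 2019 falls inside that range.
Step 6: 24 days after December 15, 2019 (end of the 32-day response period, which began when the proposed findings are lodged on November 13, 2019) is January 8, 2020; done December 28, 2019 — timely.

Yes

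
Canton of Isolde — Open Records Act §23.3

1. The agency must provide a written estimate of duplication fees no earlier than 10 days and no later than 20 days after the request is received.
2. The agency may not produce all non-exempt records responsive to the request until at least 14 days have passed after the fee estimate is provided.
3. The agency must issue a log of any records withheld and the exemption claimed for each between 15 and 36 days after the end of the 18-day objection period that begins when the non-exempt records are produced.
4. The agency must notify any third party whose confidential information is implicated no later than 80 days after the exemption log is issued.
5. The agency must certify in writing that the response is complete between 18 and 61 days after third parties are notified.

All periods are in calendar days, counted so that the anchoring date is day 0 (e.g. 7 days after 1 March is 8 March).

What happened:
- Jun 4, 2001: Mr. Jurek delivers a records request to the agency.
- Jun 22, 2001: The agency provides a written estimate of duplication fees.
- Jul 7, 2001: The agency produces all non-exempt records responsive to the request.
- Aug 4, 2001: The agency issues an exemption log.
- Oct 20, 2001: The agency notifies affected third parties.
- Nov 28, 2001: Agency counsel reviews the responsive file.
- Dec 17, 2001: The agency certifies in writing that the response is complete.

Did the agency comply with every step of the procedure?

Step 1 — 10 and 20 days from Jun 4, 2001 (when the request is received) are Jun 14, 2001 and Jun 24, 2001 respectively; Jun 22, 2001 falls inside that range.
Step 2 — must wait 14 days from Jun 22, 2001 (when the fee estimate is provided), so not before Jul 6, 2001; done Jul 7, 2001 — permitted.
Step 3 — 15 and 36 days from Jul 25, 2001 (end of the 18-day objection period, which began when the non-exempt records are produced on Jul 7, 2001) are Aug 9, 2001 and Aug 30, 2001 respectively; Aug 4, 2001 is 5 days too early.
The procedure was therefore not followed at step 3.

No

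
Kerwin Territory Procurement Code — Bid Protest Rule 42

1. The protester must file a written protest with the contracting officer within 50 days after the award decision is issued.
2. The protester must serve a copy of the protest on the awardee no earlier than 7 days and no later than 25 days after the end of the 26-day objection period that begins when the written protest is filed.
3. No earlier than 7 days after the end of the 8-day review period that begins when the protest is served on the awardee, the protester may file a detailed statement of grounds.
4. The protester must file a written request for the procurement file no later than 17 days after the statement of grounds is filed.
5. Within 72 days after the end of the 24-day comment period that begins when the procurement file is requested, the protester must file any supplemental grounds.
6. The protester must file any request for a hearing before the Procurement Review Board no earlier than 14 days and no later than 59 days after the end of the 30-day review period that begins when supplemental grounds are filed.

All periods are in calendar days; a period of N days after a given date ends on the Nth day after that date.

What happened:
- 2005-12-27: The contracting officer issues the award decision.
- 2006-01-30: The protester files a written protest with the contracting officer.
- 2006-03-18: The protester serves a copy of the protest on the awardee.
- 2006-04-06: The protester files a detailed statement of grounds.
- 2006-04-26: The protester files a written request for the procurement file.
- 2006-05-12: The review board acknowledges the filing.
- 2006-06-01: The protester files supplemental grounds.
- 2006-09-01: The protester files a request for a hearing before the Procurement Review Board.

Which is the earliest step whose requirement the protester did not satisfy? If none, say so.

(1) due by 2005-12-27 + 50 days = 2006-02-15; completed 2006-01-30, before the deadline.
(2) the permitted window runs from 2006-02-25 + 7 = 2006-03-04 to 2006-02-25 + 25 = 2006-03-22; 2006-03-18 falls inside that range.
(3) permitted from 2006-03-26 + 7 days = 2006-04-02 onward; done 2006-04-06 — permitted.
(4) due by 2006-04-06 + 17 days = 2006-04-23; not done until 2006-04-26, 3 days after the deadline.

Step 4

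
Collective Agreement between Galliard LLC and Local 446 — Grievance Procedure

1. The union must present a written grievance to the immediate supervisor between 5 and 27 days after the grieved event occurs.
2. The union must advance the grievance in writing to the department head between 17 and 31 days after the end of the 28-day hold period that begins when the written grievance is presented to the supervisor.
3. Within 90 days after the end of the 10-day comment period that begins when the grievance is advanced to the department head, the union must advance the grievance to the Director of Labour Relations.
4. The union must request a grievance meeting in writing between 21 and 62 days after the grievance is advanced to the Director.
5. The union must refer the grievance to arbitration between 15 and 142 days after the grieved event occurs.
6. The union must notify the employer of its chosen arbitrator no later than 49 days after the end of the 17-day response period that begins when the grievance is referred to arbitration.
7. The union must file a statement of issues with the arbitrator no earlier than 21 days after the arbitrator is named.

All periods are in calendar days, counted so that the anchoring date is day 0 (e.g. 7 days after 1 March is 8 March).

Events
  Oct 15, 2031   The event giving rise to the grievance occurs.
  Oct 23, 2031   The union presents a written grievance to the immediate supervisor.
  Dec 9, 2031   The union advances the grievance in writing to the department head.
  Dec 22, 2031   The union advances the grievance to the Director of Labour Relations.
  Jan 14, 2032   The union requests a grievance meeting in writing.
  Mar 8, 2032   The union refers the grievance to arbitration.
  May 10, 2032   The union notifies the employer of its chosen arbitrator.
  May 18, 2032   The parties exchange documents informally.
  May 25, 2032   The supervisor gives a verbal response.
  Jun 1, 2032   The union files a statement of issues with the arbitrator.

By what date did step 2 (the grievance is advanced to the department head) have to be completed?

Dec 21, 2031

The written grievance is presented to the supervisor on Oct 23, 2031; the 28-day hold period therefore ends Nov 20, 2031, and step 2 runs from that date. The window is 17–31 days after Nov 20, 2031; it closes on Dec 21, 2031.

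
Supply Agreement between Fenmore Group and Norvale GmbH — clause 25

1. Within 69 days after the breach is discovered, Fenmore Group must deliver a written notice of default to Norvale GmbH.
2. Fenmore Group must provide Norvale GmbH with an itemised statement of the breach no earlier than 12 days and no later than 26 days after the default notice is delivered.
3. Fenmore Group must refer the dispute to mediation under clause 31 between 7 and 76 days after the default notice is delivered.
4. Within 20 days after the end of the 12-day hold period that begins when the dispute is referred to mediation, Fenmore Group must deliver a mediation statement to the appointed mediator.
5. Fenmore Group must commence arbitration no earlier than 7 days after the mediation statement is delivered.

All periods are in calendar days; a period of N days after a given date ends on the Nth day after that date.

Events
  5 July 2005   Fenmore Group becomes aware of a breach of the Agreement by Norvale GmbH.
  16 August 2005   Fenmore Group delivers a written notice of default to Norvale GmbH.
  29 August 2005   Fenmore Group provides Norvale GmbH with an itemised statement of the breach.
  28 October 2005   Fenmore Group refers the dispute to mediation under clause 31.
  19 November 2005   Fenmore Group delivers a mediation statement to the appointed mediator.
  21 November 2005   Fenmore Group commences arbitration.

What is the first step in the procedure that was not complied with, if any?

Step 5

Step 1: 69 days after 5 July 2005 (when the breach is discovered) is 12 September 2005; completed 16 August 2005, before the deadline.
Step 2: the window is 12–26 days after 16 August 2005 (when the default notice is delivered), so 28 August 2005 through 11 September 2005; done 29 August 2005 — within the window.
Step 3: the window is 7–76 days after 16 August 2005 (when the default notice is delivered), so 23 August 2005 through 31 October 2005; done 28 October 2005, which is between those dates.
Step 4: 20 days after 9 November 2005 (end of the 12-day hold period, which began when the dispute is referred to mediation on 28 October 2005) is 29 November 2005; 19 November 2005 is within that limit.
Step 5: the earliest permitted date is 7 days after 19 November 2005 (when the mediation statement is delivered), i.e. 26 November 2005; acted on 21 November 2005, 5 days prematurely.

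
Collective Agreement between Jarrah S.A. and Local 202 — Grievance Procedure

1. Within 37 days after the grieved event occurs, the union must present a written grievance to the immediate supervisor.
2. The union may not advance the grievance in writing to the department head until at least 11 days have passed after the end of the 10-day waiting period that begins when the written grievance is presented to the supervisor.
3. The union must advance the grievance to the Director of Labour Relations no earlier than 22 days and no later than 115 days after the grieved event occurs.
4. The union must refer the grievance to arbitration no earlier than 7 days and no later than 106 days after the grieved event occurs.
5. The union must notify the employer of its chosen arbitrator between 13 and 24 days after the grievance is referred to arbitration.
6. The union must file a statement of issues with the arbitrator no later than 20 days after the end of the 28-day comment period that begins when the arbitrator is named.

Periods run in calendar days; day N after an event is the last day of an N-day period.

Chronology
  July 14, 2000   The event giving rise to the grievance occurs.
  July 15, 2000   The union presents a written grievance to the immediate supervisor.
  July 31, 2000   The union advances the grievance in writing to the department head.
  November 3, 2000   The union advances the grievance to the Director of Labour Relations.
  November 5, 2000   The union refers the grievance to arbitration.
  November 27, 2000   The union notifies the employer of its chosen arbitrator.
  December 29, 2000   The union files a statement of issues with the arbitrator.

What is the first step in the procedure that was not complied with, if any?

Step 2

(1) due by July 14, 2000 + 37 days = August 20, 2000; July 15, 2000 is within that limit.
(2) permitted from July 25, 2000 + 11 days = August 5, 2000 onward; July 31, 2000 is 5 days before the earliest permitted date.
No need to go further; step 2 was not satisfied.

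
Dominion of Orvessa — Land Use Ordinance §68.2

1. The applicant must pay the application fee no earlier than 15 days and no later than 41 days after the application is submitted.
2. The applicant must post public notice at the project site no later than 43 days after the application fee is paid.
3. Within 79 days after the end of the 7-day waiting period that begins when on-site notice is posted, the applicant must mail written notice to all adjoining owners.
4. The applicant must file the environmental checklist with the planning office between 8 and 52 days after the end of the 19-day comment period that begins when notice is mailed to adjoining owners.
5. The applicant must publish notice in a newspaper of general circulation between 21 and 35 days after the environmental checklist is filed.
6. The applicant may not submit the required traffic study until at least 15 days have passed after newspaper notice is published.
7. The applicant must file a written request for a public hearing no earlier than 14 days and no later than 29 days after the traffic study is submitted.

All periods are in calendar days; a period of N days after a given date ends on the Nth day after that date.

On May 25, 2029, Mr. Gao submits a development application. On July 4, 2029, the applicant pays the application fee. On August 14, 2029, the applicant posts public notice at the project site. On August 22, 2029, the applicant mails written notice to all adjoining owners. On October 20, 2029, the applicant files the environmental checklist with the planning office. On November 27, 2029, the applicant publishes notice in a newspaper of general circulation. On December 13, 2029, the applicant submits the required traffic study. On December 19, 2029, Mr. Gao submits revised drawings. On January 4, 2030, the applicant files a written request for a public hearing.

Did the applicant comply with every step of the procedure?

No

Step 1 — 15 and 41 days from May 25, 2029 (when the application is submitted) are June 9, 2029 and July 5, 2029 respectively; July 4, 2029 falls inside that range.
Step 2 — counting 43 days from July 4, 2029 (when the application fee is paid) gives a deadline of August 16, 2029; done August 14, 2029 — timely.
Step 3 — counting 79 days from August 21, 2029 (end of the 7-day waiting period, which began when on-site notice is posted on August 14, 2029) gives a deadline of November 8, 2029; August 22, 2029 is within that limit.
Step 4 — 8 and 52 days from September 10, 2029 (end of the 19-day comment period, which began when notice is mailed to adjoining owners on August 22, 2029) are September 18, 2029 and November 1, 2029 respectively; done October 20, 2029, which is between those dates.
Step 5 — 21 and 35 days from October 20, 2029 (when the environmental checklist is filed) are November 10, 2029 and November 24, 2029 respectively; November 27, 2029 is 3 days past the end of the window.
The analysis stops there.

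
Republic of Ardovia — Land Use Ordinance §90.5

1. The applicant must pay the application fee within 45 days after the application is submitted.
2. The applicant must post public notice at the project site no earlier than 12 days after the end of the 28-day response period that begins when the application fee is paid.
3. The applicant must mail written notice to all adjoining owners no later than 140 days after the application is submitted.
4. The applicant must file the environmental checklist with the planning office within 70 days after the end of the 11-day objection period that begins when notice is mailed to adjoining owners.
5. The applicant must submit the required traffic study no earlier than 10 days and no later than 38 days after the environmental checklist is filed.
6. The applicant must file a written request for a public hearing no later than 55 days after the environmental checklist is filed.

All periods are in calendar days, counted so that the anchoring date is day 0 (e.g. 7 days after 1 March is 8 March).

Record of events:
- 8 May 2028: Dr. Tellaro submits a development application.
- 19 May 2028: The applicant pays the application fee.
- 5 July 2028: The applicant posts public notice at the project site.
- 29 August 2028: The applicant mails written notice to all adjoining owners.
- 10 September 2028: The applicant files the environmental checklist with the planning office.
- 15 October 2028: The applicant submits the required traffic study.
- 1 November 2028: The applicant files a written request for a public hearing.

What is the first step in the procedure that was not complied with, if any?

(1) due by 8 May 2028 + 45 days = 22 June 2028; 19 May 2028 is within that limit.
(2) permitted from 16 June 2028 + 12 days = 28 June 2028 onward; 5 July 2028 is on or after that date.
(3) due by 8 May 2028 + 140 days = 25 September 2028; completed 29 August 2028, before the deadline.
(4) due by 9 September 2028 + 70 days = 18 November 2028; done 10 September 2028 — timely.
(5) the permitted window runs from 10 September 2028 + 10 = 20 September 2028 to 10 September 2028 + 38 = 18 October 2028; 15 October 2028 falls inside that range.
(6) due by 10 September 2028 + 55 days = 4 November 2028; completed 1 November 2028, before the deadline.

None — every step was satisfied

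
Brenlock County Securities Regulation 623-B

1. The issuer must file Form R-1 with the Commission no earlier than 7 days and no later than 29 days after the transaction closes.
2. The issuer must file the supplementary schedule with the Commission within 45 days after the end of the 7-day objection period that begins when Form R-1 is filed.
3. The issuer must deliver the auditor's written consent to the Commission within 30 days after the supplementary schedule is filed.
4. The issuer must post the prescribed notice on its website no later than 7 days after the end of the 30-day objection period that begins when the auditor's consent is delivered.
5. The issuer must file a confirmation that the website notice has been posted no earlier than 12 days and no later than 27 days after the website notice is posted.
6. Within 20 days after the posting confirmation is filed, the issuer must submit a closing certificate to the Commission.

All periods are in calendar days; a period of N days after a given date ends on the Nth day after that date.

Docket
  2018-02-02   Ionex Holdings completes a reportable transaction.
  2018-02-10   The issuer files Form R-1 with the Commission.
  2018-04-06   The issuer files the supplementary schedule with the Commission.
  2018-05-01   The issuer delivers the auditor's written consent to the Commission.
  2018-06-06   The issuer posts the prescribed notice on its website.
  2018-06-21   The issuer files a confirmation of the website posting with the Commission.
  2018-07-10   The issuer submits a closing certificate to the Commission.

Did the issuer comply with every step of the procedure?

No

Step 1: the window is 7–29 days after 2018-02-02 (when the transaction closes), so 2018-02-09 through 2018-03-03; done 2018-02-10 — within the window.
Step 2: 45 days after 2018-02-17 (end of the 7-day objection period, which began when Form R-1 is filed on 2018-02-10) is 2018-04-03; not done until 2018-04-06, 3 days after the deadline.
Later steps need not be reached.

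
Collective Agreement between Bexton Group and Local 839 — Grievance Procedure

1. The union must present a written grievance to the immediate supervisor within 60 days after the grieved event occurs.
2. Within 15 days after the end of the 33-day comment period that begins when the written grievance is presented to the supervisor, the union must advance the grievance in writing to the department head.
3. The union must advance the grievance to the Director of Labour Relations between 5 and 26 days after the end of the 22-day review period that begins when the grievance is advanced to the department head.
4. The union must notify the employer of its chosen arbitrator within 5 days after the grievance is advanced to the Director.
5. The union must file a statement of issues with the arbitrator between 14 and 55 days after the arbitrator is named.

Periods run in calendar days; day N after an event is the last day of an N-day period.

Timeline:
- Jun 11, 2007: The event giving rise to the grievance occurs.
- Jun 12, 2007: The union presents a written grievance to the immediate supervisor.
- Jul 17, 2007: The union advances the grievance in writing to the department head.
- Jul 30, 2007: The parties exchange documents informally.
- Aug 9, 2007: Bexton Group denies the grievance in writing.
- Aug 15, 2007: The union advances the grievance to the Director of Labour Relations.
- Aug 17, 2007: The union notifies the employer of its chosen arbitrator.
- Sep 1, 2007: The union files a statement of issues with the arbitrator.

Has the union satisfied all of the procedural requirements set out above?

Yes

(1) due by Jun 11, 2007 + 60 days = Aug 10, 2007; completed Jun 12, 2007, before the deadline.
(2) due by Jul 15, 2007 + 15 days = Jul 30, 2007; completed Jul 17, 2007, before the deadline.
(3) the permitted window runs from Aug 8, 2007 + 5 = Aug 13, 2007 to Aug 8, 2007 + 26 = Sep 3, 2007; done Aug 15, 2007 — within the window.
(4) due by Aug 15, 2007 + 5 days = Aug 20, 2007; done Aug 17, 2007 — timely.
(5) the permitted window runs from Aug 17, 2007 + 14 = Aug 31, 2007 to Aug 17, 2007 + 55 = Oct 11, 2007; done Sep 1, 2007 — within the window.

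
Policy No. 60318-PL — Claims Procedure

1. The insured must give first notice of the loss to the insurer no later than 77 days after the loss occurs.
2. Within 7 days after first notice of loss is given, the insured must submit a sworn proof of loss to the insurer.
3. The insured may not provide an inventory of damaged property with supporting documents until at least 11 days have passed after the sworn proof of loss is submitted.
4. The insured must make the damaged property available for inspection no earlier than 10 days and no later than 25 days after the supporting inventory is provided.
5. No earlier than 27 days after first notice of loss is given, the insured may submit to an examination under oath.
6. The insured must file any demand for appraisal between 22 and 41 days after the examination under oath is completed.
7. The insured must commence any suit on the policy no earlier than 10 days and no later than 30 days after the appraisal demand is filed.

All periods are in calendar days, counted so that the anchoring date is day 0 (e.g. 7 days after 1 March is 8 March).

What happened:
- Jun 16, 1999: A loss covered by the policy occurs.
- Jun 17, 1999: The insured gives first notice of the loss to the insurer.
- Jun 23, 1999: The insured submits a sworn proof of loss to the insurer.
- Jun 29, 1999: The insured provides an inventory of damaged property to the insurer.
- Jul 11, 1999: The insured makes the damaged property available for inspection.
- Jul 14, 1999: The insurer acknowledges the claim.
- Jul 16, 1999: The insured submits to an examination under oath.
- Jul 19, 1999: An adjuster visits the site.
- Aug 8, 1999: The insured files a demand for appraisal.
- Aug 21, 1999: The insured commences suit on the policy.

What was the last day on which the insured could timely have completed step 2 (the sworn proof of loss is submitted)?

Jun 24, 1999

Step 2 runs from Jun 17, 1999, when first notice of loss is given. 7 days after Jun 17, 1999 is Jun 24, 1999.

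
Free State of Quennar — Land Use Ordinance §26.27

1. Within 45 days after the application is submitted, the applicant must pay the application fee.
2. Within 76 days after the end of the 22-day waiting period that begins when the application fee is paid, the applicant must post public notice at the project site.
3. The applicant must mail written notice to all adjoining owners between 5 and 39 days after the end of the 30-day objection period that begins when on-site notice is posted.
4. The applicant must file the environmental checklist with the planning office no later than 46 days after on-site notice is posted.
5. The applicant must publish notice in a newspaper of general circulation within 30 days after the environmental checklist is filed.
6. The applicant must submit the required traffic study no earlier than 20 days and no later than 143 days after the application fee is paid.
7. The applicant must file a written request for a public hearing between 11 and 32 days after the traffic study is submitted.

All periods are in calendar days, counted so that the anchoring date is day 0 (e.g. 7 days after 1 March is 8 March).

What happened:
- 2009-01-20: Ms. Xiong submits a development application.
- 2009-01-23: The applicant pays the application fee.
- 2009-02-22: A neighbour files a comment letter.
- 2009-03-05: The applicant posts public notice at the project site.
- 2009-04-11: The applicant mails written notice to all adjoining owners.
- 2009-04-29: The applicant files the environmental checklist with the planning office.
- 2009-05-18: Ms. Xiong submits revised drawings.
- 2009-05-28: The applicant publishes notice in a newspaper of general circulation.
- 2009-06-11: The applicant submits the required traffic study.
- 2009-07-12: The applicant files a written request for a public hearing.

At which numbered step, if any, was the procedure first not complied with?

Step 4

(1) due by 2009-01-20 + 45 days = 2009-03-06; 2009-01-23 is within that limit.
(2) due by 2009-02-14 + 76 days = 2009-05-01; 2009-03-05 is within that limit.
(3) the permitted window runs from 2009-04-04 + 5 = 2009-04-09 to 2009-04-04 + 39 = 2009-05-13; done 2009-04-11 — within the window.
(4) due by 2009-03-05 + 46 days = 2009-04-20; not done until 2009-04-29, 9 days after the deadline.
The analysis stops there.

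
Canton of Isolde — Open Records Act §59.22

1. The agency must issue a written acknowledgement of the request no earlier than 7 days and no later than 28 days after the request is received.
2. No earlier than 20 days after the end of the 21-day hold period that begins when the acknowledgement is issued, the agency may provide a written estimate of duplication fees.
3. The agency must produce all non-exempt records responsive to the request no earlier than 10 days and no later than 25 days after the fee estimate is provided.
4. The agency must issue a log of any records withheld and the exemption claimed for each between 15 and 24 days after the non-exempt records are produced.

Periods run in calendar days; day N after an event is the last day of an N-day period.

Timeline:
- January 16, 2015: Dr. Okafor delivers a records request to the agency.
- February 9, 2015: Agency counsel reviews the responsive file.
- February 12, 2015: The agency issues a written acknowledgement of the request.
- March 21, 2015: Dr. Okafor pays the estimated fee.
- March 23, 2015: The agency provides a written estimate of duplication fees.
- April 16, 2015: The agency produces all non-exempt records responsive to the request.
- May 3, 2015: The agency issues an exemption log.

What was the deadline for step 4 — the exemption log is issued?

May 10, 2015

Step 4 runs from April 16, 2015, when the non-exempt records are produced. The window is 15–24 days after April 16, 2015; it closes on May 10, 2015.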